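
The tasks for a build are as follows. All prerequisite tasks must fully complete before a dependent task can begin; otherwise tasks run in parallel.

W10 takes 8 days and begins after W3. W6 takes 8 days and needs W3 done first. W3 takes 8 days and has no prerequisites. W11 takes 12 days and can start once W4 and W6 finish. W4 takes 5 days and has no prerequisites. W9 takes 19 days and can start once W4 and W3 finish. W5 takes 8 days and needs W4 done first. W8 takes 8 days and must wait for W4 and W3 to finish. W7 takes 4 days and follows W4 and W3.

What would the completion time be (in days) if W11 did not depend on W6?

27

Before: longest chain W3→W6→W11 = 8+8+12 = 28, finish 28.
Without W6→W11, W11's earliest start moves from 16 to 5.
The longest chain is now W3→W9 = 8+19 = 27, so the plan takes 27 days.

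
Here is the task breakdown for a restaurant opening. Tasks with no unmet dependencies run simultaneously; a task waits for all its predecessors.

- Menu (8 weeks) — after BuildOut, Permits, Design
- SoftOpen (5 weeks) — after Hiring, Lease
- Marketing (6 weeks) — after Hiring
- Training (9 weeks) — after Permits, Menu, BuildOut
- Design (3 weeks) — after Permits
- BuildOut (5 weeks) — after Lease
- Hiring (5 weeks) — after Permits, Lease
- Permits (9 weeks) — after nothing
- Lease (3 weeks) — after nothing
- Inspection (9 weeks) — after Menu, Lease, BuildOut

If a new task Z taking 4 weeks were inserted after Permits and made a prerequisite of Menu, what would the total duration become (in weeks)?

Originally the restaurant opening takes 29 weeks.
With Z inserted, Menu now waits for max(BuildOut, Permits, Design, Z).
New critical path: Permits→Z→Menu→Training = 9+4+8+9 = 30 ⇒ 30 weeks.

30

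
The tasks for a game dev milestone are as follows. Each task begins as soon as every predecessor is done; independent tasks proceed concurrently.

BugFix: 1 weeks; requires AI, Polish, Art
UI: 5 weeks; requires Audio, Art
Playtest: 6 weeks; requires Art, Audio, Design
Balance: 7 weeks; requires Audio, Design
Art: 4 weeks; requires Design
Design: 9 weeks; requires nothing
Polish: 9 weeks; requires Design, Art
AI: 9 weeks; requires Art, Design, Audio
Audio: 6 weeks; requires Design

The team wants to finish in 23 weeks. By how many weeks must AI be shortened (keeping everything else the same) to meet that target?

Current finish: 25 weeks; target: 23.
AI is on every critical path, so each week cut from AI cuts the finish by one (this holds down to a finish of 23).
Need 25 − 23 = 2 weeks off AI → AI becomes 7 weeks, finish becomes 23.

2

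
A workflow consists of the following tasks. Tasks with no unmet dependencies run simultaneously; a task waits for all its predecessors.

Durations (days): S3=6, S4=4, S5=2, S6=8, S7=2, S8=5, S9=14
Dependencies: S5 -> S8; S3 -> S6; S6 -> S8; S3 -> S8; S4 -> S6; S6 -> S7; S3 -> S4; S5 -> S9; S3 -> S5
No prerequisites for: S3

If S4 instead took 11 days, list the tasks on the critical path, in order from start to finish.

Critical path before the change: S3→S4→S6→S8 = 6+4+8+5 = 23 giving 23 days.
S4 is on the critical path; changing it to 11 makes that path 30 days.
No other chain overtakes it, so the finish is 30 days.

S3, S4, S6, S8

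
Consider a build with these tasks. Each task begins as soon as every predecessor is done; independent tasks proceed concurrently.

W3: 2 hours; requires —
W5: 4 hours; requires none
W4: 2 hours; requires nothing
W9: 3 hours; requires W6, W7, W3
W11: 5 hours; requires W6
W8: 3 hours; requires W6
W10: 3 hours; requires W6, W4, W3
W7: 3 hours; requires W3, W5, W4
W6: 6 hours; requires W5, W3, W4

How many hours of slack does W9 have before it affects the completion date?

2

W5→W6→W11 = 4+6+5 = 15 sets the makespan at 15 hours.
W9 finishes as early as 13 and must finish by 15.
Slack of W9 = 12 − 10 = 2 hours.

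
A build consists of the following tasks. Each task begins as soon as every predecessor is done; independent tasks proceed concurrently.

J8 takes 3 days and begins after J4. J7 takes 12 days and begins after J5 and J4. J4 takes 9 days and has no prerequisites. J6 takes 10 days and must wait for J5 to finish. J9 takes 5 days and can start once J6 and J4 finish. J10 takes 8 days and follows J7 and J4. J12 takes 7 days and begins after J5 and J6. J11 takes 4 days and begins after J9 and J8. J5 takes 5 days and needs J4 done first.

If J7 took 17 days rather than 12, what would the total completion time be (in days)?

Baseline: J4→J5→J7→J10 = 9+5+12+8 = 34 → 34 days.
J7 is on the critical path; changing it to 17 makes that path 39 days.
No other chain overtakes it, so the finish is 39 days.

39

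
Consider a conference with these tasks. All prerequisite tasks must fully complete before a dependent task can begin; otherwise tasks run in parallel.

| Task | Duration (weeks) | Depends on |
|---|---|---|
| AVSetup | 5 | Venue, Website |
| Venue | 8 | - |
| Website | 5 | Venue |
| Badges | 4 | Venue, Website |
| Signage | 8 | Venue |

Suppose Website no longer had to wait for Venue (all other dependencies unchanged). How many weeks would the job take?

16

Original critical path: Venue→Website→AVSetup = 8+5+5 = 18 ⇒ 18 weeks.
Without Venue→Website, Website's earliest start moves from 8 to 0.
New critical path: Venue→Signage = 8+8 = 16 ⇒ 16 weeks.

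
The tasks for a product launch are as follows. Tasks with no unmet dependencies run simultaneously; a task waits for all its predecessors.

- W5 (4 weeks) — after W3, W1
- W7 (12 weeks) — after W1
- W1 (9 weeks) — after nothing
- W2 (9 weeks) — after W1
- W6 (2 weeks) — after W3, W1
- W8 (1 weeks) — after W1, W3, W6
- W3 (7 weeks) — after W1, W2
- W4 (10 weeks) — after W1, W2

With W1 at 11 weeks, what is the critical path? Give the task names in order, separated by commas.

W1, W2, W3, W5

The binding path is W1→W2→W3→W5 = 9+9+7+4 = 29; finish at 29 weeks.
W1 lies on that path, so at 11 weeks the path becomes 31 weeks.
No other chain overtakes it, so the finish is 31 weeks.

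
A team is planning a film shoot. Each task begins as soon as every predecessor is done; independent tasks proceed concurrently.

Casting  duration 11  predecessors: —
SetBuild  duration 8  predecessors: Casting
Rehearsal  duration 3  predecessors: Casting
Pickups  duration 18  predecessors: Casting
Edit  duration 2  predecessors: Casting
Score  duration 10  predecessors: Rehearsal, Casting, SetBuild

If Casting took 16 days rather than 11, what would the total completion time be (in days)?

34

Critical path before the change: Casting→SetBuild→Score = 11+8+10 = 29 giving 29 days.
Casting is on the critical path; changing it to 16 makes that path 34 days.
That remains the longest chain; total 34 days.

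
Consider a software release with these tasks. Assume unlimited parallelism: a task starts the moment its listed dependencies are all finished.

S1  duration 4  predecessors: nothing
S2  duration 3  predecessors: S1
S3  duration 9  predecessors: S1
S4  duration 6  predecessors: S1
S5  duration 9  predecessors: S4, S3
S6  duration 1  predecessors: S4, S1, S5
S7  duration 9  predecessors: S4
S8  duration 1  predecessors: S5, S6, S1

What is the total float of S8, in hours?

0

Critical path: S1→S3→S5→S6→S8 = 4+9+9+1+1 = 24, so the finish is 24 hours.
S8 finishes as early as 24 and must finish by 24.
Float = 24 − 24 = 0.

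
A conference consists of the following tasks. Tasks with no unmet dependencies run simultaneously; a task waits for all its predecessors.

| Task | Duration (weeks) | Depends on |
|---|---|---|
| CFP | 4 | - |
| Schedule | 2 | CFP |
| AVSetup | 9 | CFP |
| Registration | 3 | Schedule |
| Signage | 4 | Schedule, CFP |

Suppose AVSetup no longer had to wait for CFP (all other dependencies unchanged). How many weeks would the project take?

With the dependency in place, CFP→AVSetup = 4+9 = 13 sets the finish at 13 weeks.
Without CFP→AVSetup, AVSetup's earliest start moves from 4 to 0.
The longest chain is now CFP→Schedule→Signage = 4+2+4 = 10, so the project takes 10 weeks.

10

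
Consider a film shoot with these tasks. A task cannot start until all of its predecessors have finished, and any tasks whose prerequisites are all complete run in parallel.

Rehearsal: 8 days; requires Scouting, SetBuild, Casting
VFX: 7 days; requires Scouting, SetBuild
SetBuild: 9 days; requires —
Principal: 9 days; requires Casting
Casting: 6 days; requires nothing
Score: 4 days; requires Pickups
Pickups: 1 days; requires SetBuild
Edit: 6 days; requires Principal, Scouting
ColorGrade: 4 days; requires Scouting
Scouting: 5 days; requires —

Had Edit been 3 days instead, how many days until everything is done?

18

As given, the longest chain is Casting→Principal→Edit = 6+9+6 = 21, so the finish is 21 days.
Edit is on the critical path; changing it to 3 makes that path 18 days.
That remains the longest chain; total 18 days.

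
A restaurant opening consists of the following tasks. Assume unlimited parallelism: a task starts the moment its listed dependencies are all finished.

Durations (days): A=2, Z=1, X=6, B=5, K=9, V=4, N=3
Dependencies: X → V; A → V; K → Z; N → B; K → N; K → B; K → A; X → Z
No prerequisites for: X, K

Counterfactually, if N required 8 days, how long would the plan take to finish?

22

Critical path before the change: K→N→B = 9+3+5 = 17 giving 17 days.
Since N is critical, the +5 change carries straight to that chain (now 22 days).
The critical path is still K→N→B; finish is now 22 days.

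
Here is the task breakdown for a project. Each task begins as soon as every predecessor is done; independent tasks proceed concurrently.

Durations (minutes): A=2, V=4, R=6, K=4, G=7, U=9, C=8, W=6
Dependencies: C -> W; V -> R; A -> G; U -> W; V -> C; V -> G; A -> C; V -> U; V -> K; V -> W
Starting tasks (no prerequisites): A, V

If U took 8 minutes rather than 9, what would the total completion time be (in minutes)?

As given, the longest chain is V→U→W = 4+9+6 = 19, so the finish is 19 minutes.
U is on the critical path; changing it to 8 makes that path 18 minutes.
No other chain overtakes it, so the finish is 18 minutes.

18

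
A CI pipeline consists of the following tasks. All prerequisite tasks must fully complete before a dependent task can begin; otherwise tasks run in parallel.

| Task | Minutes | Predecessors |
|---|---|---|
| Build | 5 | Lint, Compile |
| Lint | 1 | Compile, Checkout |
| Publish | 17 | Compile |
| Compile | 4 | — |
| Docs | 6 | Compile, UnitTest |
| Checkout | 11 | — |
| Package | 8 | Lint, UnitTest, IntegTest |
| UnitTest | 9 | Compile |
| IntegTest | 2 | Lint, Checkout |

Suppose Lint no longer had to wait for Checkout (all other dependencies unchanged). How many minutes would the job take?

With the dependency in place, Checkout→Lint→IntegTest→Package = 11+1+2+8 = 22 sets the finish at 22 minutes.
Without Checkout→Lint, Lint's earliest start moves from 11 to 4.
New critical path: Checkout→IntegTest→Package = 11+2+8 = 21 ⇒ 21 minutes.

21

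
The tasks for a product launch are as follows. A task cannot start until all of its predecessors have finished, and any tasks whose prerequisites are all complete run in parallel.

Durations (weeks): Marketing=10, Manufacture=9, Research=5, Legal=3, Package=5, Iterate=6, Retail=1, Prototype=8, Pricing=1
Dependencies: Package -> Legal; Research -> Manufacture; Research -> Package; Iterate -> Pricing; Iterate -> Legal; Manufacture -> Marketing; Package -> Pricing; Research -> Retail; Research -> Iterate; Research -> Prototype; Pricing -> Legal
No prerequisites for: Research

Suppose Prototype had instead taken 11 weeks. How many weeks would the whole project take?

24

The binding path is Research→Manufacture→Marketing = 5+9+10 = 24; finish at 24 weeks.
The longest path through Prototype is only 13 weeks, so Prototype has float 11.
That remains the longest chain; total 24 weeks.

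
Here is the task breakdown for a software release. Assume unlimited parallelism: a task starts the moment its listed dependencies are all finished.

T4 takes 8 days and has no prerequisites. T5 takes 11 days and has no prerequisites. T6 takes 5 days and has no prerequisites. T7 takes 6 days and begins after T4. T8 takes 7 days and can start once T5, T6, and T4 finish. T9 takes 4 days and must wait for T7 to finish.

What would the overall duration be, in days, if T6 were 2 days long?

18

Critical path before the change: T4→T7→T9 = 8+6+4 = 18 giving 18 days.
T6 is off the critical path — its longest chain is 12 days, giving 6 of slack.
That remains the longest chain; total 18 days.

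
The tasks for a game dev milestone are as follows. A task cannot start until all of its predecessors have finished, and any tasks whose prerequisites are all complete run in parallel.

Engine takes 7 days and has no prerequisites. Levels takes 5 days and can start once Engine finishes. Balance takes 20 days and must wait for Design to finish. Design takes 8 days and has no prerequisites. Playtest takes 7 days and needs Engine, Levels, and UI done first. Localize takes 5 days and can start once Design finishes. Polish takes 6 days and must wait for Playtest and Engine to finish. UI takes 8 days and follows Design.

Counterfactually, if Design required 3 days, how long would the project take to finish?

Baseline: Design→UI→Playtest→Polish = 8+8+7+6 = 29 → 29 days.
Design lies on that path, so at 3 days the path becomes 24 days.
Now Engine→Levels→Playtest→Polish = 7+5+7+6 = 25 is longest, so the finish becomes 25 days.

25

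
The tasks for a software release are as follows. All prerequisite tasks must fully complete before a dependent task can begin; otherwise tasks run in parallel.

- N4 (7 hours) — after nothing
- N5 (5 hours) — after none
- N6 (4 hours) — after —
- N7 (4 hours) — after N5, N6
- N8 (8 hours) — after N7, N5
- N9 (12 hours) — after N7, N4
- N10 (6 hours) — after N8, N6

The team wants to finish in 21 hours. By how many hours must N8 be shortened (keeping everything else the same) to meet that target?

Current finish: 23 hours; target: 21.
N8 is on every critical path, so each hour cut from N8 cuts the finish by one (this holds down to a finish of 21).
Need 23 − 21 = 2 hours off N8 → N8 becomes 6 hours, finish becomes 21.

2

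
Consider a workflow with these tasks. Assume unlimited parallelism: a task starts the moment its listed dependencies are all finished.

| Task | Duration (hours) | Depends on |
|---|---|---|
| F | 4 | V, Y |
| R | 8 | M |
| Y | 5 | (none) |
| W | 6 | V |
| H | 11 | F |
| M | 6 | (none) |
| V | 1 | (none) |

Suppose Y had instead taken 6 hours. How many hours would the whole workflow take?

Critical path before the change: Y→F→H = 5+4+11 = 20 giving 20 hours.
Y is on the critical path; changing it to 6 makes that path 21 hours.
The critical path is still Y→F→H; finish is now 21 hours.

21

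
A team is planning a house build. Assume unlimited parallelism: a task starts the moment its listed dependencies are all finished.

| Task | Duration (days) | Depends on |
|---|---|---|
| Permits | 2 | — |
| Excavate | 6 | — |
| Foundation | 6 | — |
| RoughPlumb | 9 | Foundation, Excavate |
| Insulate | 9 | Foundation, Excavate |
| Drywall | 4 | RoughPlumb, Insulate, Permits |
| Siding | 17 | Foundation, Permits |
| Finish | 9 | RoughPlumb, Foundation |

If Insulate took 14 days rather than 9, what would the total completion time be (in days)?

Baseline: Excavate→RoughPlumb→Finish = 6+9+9 = 24 → 24 days.
Insulate has 5 days of float (longest path through it is 19).
That remains the longest chain; total 24 days.

24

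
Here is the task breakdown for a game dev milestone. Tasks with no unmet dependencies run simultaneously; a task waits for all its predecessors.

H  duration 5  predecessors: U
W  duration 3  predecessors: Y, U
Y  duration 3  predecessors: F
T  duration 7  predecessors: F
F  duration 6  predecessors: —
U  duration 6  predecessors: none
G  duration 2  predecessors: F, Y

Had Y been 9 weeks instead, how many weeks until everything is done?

18

Critical path before the change: F→T = 6+7 = 13 giving 13 weeks.
The longest path through Y is only 12 weeks, so Y has float 1.
New critical path: F→Y→W = 6+9+3 = 18 ⇒ 18 weeks.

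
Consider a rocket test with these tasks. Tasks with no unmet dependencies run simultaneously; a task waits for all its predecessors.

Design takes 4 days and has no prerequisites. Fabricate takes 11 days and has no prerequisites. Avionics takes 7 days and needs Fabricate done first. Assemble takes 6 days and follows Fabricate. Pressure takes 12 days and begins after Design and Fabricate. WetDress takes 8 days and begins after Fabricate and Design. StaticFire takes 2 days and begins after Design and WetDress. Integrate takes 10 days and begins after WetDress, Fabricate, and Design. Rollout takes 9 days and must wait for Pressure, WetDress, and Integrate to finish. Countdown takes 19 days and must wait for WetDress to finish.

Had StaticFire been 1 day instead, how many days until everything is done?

As given, the longest chain is Fabricate→WetDress→Integrate→Rollout = 11+8+10+9 = 38, so the finish is 38 days.
StaticFire is off the critical path — its longest chain is 21 days, giving 17 of slack.
The critical path is still Fabricate→WetDress→Integrate→Rollout; finish is now 38 days.

38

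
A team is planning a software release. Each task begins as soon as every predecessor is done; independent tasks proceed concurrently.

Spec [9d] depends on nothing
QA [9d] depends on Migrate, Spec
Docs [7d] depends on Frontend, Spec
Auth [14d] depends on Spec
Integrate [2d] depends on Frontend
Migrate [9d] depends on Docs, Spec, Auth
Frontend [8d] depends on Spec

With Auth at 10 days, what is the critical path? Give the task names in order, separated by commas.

Spec, Frontend, Docs, Migrate, QA

Actual critical path: Spec→Frontend→Docs→Migrate→QA = 9+8+7+9+9 = 42 ⇒ 42 days.
Auth has 1 day of float (longest path through it is 41).
That remains the longest chain; total 42 days.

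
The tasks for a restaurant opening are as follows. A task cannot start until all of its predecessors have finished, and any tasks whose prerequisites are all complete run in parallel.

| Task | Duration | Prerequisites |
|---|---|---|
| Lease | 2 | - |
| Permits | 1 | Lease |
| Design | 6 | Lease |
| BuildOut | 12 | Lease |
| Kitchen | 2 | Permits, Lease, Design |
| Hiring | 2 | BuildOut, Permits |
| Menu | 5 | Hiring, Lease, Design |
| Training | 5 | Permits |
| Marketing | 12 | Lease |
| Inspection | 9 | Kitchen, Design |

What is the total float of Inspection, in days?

Lease→BuildOut→Hiring→Menu = 2+12+2+5 = 21 sets the makespan at 21 days.
Inspection finishes as early as 19 and must finish by 21.
Float = 21 − 19 = 2.

2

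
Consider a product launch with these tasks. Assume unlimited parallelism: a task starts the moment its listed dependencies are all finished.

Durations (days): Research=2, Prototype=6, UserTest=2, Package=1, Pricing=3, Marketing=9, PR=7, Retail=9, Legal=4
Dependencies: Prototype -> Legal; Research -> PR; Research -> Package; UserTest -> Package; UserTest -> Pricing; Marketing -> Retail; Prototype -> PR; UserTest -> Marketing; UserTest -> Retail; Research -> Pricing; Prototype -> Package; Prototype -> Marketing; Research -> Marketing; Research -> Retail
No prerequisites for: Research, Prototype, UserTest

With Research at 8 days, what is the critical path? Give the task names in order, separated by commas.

Research, Marketing, Retail

Critical path before the change: Prototype→Marketing→Retail = 6+9+9 = 24 giving 24 days.
The longest path through Research is only 20 days, so Research has float 4.
The binding chain switches to Research→Marketing→Retail = 8+9+9 = 26; finish 26 days.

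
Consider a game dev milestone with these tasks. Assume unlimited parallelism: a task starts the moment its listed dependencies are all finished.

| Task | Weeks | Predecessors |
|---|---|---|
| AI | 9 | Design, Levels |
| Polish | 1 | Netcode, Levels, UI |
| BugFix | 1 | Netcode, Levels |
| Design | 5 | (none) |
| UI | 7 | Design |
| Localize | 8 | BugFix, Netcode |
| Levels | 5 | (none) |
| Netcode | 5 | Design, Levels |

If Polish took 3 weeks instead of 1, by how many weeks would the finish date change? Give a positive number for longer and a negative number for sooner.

As given, the longest chain is Design→Netcode→BugFix→Localize = 5+5+1+8 = 19, so the finish is 19 weeks.
The longest path through Polish is only 13 weeks, so Polish has float 6.
That remains the longest chain; total 19 weeks.
Change in finish: 19 − 19 = +0 weeks.

0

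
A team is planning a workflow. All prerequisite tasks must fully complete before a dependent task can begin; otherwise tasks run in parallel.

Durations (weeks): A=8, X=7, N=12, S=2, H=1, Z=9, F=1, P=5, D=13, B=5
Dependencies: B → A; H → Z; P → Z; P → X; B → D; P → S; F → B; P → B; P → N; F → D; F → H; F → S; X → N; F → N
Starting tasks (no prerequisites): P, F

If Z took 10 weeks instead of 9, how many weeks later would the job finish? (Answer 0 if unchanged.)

The binding path is P→X→N = 5+7+12 = 24; finish at 24 weeks.
Z is off the critical path — its longest chain is 14 weeks, giving 10 of slack.
That remains the longest chain; total 24 weeks.
Change in finish: 24 − 24 = +0 weeks.

0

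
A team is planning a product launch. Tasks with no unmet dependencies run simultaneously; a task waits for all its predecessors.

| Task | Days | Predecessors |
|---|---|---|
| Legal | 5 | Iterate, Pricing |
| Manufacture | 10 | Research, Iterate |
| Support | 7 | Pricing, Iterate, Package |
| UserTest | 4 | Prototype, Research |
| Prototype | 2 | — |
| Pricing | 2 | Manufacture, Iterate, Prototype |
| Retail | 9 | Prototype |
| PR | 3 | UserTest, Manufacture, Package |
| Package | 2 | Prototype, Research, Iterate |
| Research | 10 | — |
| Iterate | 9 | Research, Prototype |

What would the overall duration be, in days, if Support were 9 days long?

Baseline: Research→Iterate→Manufacture→Pricing→Support = 10+9+10+2+7 = 38 → 38 days.
Support is on the critical path; changing it to 9 makes that path 40 days.
No other chain overtakes it, so the finish is 40 days.

40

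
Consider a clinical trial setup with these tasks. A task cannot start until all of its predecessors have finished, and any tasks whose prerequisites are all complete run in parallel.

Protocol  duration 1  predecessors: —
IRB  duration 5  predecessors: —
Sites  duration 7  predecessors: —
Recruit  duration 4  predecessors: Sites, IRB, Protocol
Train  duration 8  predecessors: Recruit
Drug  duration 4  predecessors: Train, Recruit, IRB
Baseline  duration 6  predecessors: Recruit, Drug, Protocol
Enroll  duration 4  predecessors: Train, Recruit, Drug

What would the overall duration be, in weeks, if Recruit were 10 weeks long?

35

Actual critical path: Sites→Recruit→Train→Drug→Baseline = 7+4+8+4+6 = 29 ⇒ 29 weeks.
Since Recruit is critical, the +6 change carries straight to that chain (now 35 weeks).
No other chain overtakes it, so the finish is 35 weeks.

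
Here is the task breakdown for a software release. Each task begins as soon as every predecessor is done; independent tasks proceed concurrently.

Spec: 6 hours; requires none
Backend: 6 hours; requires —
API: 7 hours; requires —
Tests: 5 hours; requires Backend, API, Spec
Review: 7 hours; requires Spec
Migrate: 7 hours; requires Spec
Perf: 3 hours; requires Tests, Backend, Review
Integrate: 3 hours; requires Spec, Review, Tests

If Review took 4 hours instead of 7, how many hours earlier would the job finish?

1

As given, the longest chain is Spec→Review→Perf = 6+7+3 = 16, so the finish is 16 hours.
Since Review is critical, the -3 change carries straight to that chain (now 13 hours).
Now API→Tests→Perf = 7+5+3 = 15 is longest, so the finish becomes 15 hours.
Change in finish: 15 − 16 = -1 hours.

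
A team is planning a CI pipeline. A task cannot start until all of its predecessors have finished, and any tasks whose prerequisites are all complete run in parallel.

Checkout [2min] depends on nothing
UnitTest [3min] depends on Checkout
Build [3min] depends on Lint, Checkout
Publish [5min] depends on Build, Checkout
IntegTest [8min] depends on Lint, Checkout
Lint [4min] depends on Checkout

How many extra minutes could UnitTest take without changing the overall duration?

The longest chain is Checkout→Lint→IntegTest = 2+4+8 = 14; overall finish 14 minutes.
The longest chain containing UnitTest totals 5 minutes.
Float = 14 − 5 = 9.

9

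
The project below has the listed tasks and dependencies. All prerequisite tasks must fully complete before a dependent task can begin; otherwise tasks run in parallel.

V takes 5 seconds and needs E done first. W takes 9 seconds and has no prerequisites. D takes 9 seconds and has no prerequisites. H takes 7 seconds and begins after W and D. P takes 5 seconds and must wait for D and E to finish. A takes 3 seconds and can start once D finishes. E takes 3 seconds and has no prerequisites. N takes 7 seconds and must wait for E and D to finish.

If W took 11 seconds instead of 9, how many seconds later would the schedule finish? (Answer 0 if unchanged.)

2

Critical path before the change: W→H = 9+7 = 16 giving 16 seconds.
Since W is critical, the +2 change carries straight to that chain (now 18 seconds).
That remains the longest chain; total 18 seconds.
Change in finish: 18 − 16 = +2 seconds.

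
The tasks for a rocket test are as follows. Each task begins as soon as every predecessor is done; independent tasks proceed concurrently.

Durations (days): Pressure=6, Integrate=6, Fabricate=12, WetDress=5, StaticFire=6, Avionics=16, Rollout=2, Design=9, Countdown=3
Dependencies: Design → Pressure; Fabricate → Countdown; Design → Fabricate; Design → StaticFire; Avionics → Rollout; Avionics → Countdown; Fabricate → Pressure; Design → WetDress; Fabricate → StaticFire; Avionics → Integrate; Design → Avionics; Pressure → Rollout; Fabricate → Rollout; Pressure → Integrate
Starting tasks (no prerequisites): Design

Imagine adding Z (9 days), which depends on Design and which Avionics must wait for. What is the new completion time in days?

40

Originally the plan takes 33 days.
With Z inserted, Avionics now waits for max(Design, Z).
New critical path: Design→Z→Avionics→Integrate = 9+9+16+6 = 40 ⇒ 40 days.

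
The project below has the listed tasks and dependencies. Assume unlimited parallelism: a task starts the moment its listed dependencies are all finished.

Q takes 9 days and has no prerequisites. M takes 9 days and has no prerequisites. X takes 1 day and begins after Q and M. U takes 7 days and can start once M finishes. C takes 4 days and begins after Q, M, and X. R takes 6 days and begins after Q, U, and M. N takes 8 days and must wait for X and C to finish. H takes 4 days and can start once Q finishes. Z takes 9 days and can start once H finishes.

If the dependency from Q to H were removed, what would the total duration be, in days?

Original critical path: Q→X→C→N = 9+1+4+8 = 22 ⇒ 22 days.
Without Q→H, H's earliest start moves from 9 to 0.
After: Q→X→C→N = 9+1+4+8 = 22 → 22 days.

22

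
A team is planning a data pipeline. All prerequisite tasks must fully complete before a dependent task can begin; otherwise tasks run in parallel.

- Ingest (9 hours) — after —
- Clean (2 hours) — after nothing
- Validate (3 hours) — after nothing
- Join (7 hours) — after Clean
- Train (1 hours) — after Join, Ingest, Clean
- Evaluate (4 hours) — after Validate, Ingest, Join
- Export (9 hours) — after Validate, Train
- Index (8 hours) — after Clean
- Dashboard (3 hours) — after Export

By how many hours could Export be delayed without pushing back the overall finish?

The longest chain is Ingest→Train→Export→Dashboard = 9+1+9+3 = 22; overall finish 22 hours.
The longest chain containing Export totals 22 hours.
Slack of Export = 10 − 10 = 0 hours.

0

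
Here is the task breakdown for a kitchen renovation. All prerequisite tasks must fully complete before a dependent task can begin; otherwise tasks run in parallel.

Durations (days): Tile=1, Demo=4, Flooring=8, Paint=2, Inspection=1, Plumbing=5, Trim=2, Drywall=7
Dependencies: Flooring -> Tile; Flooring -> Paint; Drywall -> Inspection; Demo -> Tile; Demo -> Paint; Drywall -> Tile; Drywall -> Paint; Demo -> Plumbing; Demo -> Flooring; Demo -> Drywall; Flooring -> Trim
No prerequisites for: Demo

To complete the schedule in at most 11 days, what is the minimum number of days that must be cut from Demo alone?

3

Current finish: 14 days; target: 11.
Demo is on every critical path, so each day cut from Demo cuts the finish by one (this holds down to a finish of 11).
Need 14 − 11 = 3 days off Demo → Demo becomes 1 day, finish becomes 11.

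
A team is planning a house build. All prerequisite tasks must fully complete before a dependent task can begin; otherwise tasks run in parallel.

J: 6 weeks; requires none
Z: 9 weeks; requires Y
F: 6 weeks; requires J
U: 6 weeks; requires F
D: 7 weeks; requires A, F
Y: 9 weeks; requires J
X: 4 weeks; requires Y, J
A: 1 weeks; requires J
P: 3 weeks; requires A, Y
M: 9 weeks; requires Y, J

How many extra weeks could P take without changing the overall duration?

6

The longest chain is J→Y→Z = 6+9+9 = 24; overall finish 24 weeks.
P finishes as early as 18 and must finish by 24.
Slack of P = 21 − 15 = 6 weeks.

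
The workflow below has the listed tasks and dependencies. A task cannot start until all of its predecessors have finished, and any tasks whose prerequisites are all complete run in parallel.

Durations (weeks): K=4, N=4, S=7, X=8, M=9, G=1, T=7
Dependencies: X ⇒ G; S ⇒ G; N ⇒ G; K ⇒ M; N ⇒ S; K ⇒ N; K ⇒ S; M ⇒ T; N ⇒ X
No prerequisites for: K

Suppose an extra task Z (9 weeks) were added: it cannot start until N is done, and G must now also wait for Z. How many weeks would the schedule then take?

Originally the schedule takes 20 weeks.
With Z inserted, G now waits for max(S, X, N, Z).
New critical path: K→M→T = 4+9+7 = 20 ⇒ 20 weeks.

20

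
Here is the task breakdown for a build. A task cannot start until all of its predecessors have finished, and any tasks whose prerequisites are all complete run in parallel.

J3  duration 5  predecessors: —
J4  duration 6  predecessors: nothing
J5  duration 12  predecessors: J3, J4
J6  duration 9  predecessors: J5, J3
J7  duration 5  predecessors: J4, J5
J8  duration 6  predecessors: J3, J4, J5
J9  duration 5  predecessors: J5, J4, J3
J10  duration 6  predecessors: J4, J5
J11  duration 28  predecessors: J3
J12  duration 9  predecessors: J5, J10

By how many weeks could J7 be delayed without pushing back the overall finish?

10

Critical path: J3→J11 = 5+28 = 33, so the finish is 33 weeks.
J7 finishes as early as 23 and must finish by 33.
So J7 can slip 33 − 23 = 10 weeks.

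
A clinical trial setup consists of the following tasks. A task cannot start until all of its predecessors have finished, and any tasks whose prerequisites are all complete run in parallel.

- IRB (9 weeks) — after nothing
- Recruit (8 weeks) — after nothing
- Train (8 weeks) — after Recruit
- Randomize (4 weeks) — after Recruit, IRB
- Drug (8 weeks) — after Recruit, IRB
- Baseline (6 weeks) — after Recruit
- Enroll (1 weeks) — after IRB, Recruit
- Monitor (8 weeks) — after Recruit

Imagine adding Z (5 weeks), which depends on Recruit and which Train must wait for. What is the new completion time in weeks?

Originally the job takes 17 weeks.
With Z inserted, Train now waits for max(Recruit, Z).
New critical path: Recruit→Z→Train = 8+5+8 = 21 ⇒ 21 weeks.

21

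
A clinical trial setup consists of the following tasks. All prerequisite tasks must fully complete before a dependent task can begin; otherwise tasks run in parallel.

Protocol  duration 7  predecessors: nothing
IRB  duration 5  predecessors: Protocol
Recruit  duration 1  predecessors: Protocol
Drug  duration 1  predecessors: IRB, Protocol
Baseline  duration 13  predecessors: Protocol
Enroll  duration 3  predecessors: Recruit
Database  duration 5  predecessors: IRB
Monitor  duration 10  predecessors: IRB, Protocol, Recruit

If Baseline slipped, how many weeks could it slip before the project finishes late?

2

The longest chain is Protocol→IRB→Monitor = 7+5+10 = 22; overall finish 22 weeks.
Baseline finishes as early as 20 and must finish by 22.
Float = 22 − 20 = 2.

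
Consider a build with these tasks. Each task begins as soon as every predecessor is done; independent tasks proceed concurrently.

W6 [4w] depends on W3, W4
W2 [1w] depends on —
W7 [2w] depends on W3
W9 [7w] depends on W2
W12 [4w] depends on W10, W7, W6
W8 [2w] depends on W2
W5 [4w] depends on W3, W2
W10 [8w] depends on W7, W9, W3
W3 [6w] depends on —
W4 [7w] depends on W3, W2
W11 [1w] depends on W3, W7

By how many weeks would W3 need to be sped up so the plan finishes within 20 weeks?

1

Current finish: 21 weeks; target: 20.
W3 is on every critical path, so each week cut from W3 cuts the finish by one (this holds down to a finish of 20).
Need 21 − 20 = 1 week off W3 → W3 becomes 5 weeks, finish becomes 20.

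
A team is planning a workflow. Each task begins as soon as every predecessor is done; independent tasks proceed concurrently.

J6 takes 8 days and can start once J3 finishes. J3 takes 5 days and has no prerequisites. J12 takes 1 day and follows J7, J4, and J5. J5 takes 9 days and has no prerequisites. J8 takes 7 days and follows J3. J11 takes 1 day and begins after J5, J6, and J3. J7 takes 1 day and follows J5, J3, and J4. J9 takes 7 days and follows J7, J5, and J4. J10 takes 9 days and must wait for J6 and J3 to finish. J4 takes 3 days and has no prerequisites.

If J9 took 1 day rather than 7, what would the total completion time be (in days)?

Actual critical path: J3→J6→J10 = 5+8+9 = 22 ⇒ 22 days.
J9 has 5 days of float (longest path through it is 17).
No other chain overtakes it, so the finish is 22 days.

22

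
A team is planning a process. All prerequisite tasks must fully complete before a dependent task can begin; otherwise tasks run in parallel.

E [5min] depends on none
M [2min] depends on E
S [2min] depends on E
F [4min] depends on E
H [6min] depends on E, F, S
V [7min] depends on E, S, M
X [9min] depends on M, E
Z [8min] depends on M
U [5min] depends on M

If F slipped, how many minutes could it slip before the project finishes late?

E→M→X = 5+2+9 = 16 sets the makespan at 16 minutes.
The longest chain containing F totals 15 minutes.
Slack of F = 6 − 5 = 1 minute.

1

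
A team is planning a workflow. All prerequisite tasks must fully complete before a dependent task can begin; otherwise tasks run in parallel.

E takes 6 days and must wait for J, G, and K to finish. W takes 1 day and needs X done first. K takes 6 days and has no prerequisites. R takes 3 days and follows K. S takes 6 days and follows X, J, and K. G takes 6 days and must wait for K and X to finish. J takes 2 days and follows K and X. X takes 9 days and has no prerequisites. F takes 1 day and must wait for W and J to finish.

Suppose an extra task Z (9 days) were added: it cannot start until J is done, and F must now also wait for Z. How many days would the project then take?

Originally the project takes 21 days.
With Z inserted, F now waits for max(W, J, Z).
New critical path: X→J→Z→F = 9+2+9+1 = 21 ⇒ 21 days.

21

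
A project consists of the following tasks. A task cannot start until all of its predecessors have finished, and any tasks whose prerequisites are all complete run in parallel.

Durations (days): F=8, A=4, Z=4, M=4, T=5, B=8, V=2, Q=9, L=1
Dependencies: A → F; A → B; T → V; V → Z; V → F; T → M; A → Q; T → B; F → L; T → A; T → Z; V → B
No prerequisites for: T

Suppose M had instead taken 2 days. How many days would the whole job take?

Critical path before the change: T→A→Q = 5+4+9 = 18 giving 18 days.
M has 9 days of float (longest path through it is 9).
The critical path is still T→A→Q; finish is now 18 days.

18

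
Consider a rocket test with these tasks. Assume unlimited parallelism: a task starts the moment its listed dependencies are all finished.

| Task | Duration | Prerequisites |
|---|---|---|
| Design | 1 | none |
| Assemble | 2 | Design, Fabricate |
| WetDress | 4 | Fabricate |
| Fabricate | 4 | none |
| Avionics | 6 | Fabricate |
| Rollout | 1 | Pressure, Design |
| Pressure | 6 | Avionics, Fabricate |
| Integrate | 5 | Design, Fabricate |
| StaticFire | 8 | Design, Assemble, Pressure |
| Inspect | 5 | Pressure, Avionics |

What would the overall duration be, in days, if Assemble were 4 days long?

24

Actual critical path: Fabricate→Avionics→Pressure→StaticFire = 4+6+6+8 = 24 ⇒ 24 days.
The longest path through Assemble is only 14 days, so Assemble has float 10.
That remains the longest chain; total 24 days.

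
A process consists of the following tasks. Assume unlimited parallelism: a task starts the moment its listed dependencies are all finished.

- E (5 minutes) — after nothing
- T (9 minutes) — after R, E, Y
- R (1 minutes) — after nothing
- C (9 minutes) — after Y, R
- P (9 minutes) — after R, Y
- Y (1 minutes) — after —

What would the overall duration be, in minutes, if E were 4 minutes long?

The binding path is E→T = 5+9 = 14; finish at 14 minutes.
Since E is critical, the -1 change carries straight to that chain (now 13 minutes).
That remains the longest chain; total 13 minutes.

13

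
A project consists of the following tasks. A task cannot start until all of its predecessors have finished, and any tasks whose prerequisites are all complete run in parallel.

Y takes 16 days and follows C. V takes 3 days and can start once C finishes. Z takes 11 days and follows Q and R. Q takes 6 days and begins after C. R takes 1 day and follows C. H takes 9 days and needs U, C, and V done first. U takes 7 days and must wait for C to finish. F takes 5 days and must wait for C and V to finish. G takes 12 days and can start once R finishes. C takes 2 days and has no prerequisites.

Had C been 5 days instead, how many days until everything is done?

The binding path is C→Q→Z = 2+6+11 = 19; finish at 19 days.
Since C is critical, the +3 change carries straight to that chain (now 22 days).
No other chain overtakes it, so the finish is 22 days.

22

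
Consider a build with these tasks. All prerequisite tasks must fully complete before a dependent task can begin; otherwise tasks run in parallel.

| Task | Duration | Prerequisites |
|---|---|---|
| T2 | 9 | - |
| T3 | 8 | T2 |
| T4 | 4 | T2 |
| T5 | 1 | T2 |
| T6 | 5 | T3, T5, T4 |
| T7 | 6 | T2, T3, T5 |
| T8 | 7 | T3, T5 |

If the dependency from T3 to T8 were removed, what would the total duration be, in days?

With the dependency in place, T2→T3→T8 = 9+8+7 = 24 sets the finish at 24 days.
Without T3→T8, T8's earliest start moves from 17 to 10.
The longest chain is now T2→T3→T7 = 9+8+6 = 23, so the plan takes 23 days.

23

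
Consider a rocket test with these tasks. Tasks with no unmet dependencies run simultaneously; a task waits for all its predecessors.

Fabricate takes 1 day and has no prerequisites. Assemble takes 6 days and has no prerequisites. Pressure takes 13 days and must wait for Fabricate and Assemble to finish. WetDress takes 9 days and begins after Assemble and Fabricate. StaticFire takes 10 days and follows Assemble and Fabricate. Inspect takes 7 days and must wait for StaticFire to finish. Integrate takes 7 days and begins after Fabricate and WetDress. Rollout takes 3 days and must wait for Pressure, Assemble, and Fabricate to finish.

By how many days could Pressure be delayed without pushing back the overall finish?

The longest chain is Assemble→StaticFire→Inspect = 6+10+7 = 23; overall finish 23 days.
The longest chain containing Pressure totals 22 days.
Float = 23 − 22 = 1.

1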